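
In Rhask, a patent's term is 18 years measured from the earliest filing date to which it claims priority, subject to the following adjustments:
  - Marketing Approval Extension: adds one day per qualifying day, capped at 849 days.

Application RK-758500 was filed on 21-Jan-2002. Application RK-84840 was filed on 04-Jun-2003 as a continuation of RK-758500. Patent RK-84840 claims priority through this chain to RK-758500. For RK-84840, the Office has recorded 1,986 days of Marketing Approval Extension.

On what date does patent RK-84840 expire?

May 19, 2022

Earliest priority filing: 21 January 2002.
Base term: 21 January 2002 + 18 years → 21 January 2020.
Marketing Approval Extension: 1986 days claimed exceeds the 849-day cap, so +849 days → 19 May 2022.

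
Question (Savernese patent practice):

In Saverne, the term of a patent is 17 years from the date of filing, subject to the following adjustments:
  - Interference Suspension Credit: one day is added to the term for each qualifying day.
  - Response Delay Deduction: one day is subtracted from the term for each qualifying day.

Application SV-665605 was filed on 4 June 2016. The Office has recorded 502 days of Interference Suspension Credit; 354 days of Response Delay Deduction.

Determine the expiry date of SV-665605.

Base term: filing date + 17 years → 4 June 2033.
Interference Suspension Credit: +502 days → 19 October 2034.
Response Delay Deduction: −354 days → 30 October 2033.

2033-10-30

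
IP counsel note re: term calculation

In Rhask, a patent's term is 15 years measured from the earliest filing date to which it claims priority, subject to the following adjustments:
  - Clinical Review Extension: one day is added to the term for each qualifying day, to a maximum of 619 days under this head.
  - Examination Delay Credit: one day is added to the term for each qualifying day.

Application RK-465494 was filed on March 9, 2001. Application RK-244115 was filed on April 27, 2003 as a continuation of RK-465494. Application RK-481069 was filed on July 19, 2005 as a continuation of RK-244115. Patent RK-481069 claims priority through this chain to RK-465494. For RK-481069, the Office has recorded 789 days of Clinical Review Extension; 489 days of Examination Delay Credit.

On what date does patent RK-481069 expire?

Earliest priority filing: 9 March 2001.
Base term: 9 March 2001 + 15 years → 9 March 2016.
Clinical Review Extension: 789 days claimed exceeds the 619-day cap, so +619 days → 18 November 2017.
Examination Delay Credit: +489 days → 22 March 2019.

March 22, 2019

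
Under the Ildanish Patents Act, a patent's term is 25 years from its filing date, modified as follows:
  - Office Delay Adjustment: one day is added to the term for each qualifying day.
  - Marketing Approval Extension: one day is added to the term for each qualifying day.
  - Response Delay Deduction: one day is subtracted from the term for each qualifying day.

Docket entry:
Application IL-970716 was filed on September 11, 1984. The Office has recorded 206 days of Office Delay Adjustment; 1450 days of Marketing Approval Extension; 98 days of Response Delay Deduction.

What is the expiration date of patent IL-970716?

December 17, 2013

Base term: filing date + 25 years → 11 September 2009.
Office Delay Adjustment: +206 days → 5 April 2010.
Marketing Approval Extension: +1450 days → 25 March 2014.
Response Delay Deduction: −98 days → 17 December 2013.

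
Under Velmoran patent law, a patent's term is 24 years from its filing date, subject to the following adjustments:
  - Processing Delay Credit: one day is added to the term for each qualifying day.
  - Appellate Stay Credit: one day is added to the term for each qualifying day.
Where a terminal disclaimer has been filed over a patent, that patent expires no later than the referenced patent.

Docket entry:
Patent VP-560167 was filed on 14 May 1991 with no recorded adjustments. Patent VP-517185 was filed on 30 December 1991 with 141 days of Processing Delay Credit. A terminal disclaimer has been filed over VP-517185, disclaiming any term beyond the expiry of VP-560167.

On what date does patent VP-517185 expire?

Natural term of VP-517185:
  Base: filing + 24 years → 30 December 2015.
  Processing Delay Credit: +141 days → 19 May 2016.
Expiry of referenced patent VP-560167:
  Base: filing + 24 years → 14 May 2015.
Terminal disclaimer: VP-517185 expires on the earlier of 19 May 2016 and 14 May 2015.

2015-05-14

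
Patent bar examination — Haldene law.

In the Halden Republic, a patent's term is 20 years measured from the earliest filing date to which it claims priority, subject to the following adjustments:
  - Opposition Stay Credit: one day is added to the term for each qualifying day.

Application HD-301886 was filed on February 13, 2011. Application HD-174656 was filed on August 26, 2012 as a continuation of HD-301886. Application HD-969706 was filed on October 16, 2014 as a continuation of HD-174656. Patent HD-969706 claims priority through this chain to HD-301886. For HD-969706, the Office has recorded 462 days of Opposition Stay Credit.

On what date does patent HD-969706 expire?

May 20, 2032

Earliest priority filing: 13 February 2011.
Base term: 13 February 2011 + 20 years → 13 February 2031.
Opposition Stay Credit: +462 days → 20 May 2032.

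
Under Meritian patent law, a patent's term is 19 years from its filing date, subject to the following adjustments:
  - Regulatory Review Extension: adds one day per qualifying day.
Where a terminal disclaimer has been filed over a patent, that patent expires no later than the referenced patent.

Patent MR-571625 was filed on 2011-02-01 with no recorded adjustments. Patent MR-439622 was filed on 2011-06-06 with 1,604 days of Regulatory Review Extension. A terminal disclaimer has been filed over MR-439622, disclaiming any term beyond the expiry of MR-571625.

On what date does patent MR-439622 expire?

February 1, 2030

Natural term of MR-439622:
  Base: filing + 19 years → 6 June 2030.
  Regulatory Review Extension: +1604 days → 27 October 2034.
Expiry of referenced patent MR-571625:
  Base: filing + 19 years → 1 February 2030.
Terminal disclaimer: MR-439622 expires on the earlier of 27 October 2034 and 1 February 2030.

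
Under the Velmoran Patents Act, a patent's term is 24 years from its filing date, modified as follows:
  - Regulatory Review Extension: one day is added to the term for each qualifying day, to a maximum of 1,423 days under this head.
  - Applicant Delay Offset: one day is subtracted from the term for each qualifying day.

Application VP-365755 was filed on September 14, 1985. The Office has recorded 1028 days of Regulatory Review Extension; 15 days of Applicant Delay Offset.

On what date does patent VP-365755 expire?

Base term: filing date + 24 years → 14 September 2009.
Regulatory Review Extension: 1028 days (within the 1423-day cap) → +1028 days → 8 July 2012.
Applicant Delay Offset: −15 days → 23 June 2012.

June 23, 2012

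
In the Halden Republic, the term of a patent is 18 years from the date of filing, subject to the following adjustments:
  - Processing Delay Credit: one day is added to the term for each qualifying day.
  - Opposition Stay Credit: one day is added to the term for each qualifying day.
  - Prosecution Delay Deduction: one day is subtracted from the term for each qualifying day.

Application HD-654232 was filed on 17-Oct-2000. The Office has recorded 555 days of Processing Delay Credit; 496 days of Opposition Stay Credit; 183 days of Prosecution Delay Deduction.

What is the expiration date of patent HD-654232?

2021-03-03

Base term: filing date + 18 years → 17 October 2018.
Processing Delay Credit: +555 days → 24 April 2020.
Opposition Stay Credit: +496 days → 2 September 2021.
Prosecution Delay Deduction: −183 days → 3 March 2021.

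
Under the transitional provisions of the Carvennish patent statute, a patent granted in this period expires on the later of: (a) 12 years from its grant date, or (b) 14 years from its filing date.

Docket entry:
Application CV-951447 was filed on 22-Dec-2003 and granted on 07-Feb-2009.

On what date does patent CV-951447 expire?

(a) grant + 12 years → 7 February 2021.
(b) filing + 14 years → 22 December 2017.
Later of the two: 7 February 2021.

February 7, 2021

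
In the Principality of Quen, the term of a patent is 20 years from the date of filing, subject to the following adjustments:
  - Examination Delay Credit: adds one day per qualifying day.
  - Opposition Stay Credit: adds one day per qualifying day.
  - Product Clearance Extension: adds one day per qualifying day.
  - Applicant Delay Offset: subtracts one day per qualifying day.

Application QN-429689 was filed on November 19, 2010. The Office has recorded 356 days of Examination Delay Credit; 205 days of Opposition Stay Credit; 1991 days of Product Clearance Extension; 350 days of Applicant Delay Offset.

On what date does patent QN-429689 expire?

Base term: filing date + 20 years → 19 November 2030.
Examination Delay Credit: +356 days → 10 November 2031.
Opposition Stay Credit: +205 days → 2 June 2032.
Product Clearance Extension: +1991 days → 14 November 2037.
Applicant Delay Offset: −350 days → 29 November 2036.

November 29, 2036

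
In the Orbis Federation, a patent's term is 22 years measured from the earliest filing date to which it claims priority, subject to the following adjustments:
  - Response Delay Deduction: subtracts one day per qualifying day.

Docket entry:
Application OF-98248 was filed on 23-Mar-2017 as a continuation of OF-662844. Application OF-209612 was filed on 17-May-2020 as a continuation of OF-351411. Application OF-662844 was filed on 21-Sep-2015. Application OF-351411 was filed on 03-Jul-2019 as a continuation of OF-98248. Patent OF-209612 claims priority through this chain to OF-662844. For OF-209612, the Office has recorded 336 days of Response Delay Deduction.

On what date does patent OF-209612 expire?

2036-10-20

Earliest priority filing: 21 September 2015.
Base term: 21 September 2015 + 22 years → 21 September 2037.
Response Delay Deduction: −336 days → 20 October 2036.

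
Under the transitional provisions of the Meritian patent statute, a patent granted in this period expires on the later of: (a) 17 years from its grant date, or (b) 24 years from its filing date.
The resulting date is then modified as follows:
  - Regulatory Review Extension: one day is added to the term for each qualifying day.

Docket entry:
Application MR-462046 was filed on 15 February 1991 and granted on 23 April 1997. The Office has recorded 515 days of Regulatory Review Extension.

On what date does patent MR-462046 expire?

2016-07-14

(a) grant + 17 years → 23 April 2014.
(b) filing + 24 years → 15 February 2015.
Later of the two: 15 February 2015.
Regulatory Review Extension: +515 days → 14 July 2016.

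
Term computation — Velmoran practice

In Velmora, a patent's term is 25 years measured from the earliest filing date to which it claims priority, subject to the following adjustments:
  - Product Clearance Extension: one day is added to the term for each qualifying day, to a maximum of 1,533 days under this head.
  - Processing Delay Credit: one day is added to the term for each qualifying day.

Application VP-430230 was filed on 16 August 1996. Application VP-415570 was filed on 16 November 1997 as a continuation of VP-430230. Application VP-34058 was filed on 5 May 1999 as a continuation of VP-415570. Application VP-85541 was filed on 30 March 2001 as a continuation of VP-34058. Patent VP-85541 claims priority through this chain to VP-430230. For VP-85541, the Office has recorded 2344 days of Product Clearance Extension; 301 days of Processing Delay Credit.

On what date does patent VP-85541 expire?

Earliest priority filing: 16 August 1996.
Base term: 16 August 1996 + 25 years → 16 August 2021.
Product Clearance Extension: 2344 days claimed exceeds the 1533-day cap, so +1533 days → 27 October 2025.
Processing Delay Credit: +301 days → 24 August 2026.

2026-08-24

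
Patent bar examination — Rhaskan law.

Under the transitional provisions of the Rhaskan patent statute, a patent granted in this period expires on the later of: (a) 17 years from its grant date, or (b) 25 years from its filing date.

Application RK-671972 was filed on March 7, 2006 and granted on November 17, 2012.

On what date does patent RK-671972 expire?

(a) grant + 17 years → 17 November 2029.
(b) filing + 25 years → 7 March 2031.
Later of the two: 7 March 2031.

2031-03-07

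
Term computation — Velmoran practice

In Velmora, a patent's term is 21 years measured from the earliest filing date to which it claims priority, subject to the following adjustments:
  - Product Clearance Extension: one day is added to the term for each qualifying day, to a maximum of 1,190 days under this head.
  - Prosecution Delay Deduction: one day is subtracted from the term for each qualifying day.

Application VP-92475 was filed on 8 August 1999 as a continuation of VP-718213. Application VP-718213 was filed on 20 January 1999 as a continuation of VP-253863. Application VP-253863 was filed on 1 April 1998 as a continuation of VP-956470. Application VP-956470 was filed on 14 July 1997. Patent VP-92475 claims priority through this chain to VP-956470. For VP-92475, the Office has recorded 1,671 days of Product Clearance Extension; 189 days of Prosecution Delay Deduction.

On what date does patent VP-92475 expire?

April 10, 2021

Earliest priority filing: 14 July 1997.
Base term: 14 July 1997 + 21 years → 14 July 2018.
Product Clearance Extension: 1671 days claimed exceeds the 1190-day cap, so +1190 days → 16 October 2021.
Prosecution Delay Deduction: −189 days → 10 April 2021.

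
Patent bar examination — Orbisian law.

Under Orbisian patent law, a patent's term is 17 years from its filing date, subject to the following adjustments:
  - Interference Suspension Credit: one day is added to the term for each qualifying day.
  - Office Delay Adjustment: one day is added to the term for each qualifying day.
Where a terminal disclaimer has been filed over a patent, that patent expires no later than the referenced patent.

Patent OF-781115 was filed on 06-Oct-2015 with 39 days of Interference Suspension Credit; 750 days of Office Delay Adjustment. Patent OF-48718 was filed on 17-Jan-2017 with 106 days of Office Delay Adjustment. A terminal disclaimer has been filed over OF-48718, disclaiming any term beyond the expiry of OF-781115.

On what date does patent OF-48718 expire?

Natural term of OF-48718:
  Base: filing + 17 years → 17 January 2034.
  Office Delay Adjustment: +106 days → 3 May 2034.
Expiry of referenced patent OF-781115:
  Base: filing + 17 years → 6 October 2032.
  Interference Suspension Credit: +39 days → 14 November 2032.
  Office Delay Adjustment: +750 days → 4 December 2034.
Terminal disclaimer: OF-48718 expires on the earlier of 3 May 2034 and 4 December 2034.

May 3, 2034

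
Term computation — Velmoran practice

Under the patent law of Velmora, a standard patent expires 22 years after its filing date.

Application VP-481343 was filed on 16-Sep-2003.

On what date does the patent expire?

September 16, 2025

Filing date + 22 years → 16 September 2025.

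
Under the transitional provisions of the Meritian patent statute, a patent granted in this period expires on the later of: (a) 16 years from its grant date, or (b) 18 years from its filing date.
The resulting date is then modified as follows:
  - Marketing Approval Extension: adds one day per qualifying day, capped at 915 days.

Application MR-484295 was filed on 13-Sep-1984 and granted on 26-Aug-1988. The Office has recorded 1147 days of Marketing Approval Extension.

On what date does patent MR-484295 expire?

(a) grant + 16 years → 26 August 2004.
(b) filing + 18 years → 13 September 2002.
Later of the two: 26 August 2004.
Marketing Approval Extension: 1147 days claimed exceeds the 915-day cap, so +915 days → 27 February 2007.

February 27, 2007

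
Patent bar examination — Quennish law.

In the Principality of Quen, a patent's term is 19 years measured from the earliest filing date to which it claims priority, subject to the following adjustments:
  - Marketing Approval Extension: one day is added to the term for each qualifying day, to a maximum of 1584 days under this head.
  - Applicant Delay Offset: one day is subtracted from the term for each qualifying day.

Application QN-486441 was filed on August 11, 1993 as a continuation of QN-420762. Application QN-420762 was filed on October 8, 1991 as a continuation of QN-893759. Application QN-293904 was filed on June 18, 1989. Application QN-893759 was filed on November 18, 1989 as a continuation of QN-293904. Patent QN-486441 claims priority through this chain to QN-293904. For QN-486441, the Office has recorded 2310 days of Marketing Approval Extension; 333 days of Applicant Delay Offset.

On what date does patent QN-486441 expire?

Earliest priority filing: 18 June 1989.
Base term: 18 June 1989 + 19 years → 18 June 2008.
Marketing Approval Extension: 2310 days claimed exceeds the 1584-day cap, so +1584 days → 19 October 2012.
Applicant Delay Offset: −333 days → 21 November 2011.

2011-11-21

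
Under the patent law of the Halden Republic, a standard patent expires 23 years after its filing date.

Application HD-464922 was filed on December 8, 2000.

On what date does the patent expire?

December 8, 2023

Filing date + 23 years → 8 December 2023.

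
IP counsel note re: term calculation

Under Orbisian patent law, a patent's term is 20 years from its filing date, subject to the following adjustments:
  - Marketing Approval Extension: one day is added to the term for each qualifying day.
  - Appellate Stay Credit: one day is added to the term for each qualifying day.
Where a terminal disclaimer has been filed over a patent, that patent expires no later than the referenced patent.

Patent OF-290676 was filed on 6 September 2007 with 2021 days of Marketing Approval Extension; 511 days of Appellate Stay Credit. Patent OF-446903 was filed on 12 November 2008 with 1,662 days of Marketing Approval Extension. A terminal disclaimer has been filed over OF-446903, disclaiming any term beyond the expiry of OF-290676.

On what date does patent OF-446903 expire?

2033-06-01

Natural term of OF-446903:
  Base: filing + 20 years → 12 November 2028.
  Marketing Approval Extension: +1662 days → 1 June 2033.
Expiry of referenced patent OF-290676:
  Base: filing + 20 years → 6 September 2027.
  Marketing Approval Extension: +2021 days → 19 March 2033.
  Appellate Stay Credit: +511 days → 12 August 2034.
Terminal disclaimer: OF-446903 expires on the earlier of 1 June 2033 and 12 August 2034.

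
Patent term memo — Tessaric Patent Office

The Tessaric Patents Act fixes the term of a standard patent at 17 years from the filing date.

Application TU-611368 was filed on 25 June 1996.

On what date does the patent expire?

2013-06-25

Filing date + 17 years → 25 June 2013.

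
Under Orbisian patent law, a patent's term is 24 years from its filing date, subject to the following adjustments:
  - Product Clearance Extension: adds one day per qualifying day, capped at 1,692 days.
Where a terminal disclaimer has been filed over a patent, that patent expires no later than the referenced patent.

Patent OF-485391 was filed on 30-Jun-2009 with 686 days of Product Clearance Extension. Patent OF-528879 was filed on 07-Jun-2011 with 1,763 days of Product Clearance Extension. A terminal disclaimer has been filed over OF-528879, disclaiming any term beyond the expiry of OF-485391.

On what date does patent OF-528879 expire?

Natural term of OF-528879:
  Base: filing + 24 years → 7 June 2035.
  Product Clearance Extension: 1763 days claimed exceeds the 1692-day cap, so +1692 days → 24 January 2040.
Expiry of referenced patent OF-485391:
  Base: filing + 24 years → 30 June 2033.
  Product Clearance Extension: 686 days (within the 1692-day cap) → +686 days → 17 May 2035.
Terminal disclaimer: OF-528879 expires on the earlier of 24 January 2040 and 17 May 2035.

2035-05-17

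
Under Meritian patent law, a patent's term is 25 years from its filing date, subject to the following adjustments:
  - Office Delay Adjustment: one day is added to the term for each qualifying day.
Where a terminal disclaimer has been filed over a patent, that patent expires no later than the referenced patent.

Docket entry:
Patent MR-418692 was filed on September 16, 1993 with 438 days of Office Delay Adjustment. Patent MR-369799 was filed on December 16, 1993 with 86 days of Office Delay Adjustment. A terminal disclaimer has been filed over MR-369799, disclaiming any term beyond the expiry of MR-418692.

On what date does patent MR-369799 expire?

March 12, 2019

Natural term of MR-369799:
  Base: filing + 25 years → 16 December 2018.
  Office Delay Adjustment: +86 days → 12 March 2019.
Expiry of referenced patent MR-418692:
  Base: filing + 25 years → 16 September 2018.
  Office Delay Adjustment: +438 days → 28 November 2019.
Terminal disclaimer: MR-369799 expires on the earlier of 12 March 2019 and 28 November 2019.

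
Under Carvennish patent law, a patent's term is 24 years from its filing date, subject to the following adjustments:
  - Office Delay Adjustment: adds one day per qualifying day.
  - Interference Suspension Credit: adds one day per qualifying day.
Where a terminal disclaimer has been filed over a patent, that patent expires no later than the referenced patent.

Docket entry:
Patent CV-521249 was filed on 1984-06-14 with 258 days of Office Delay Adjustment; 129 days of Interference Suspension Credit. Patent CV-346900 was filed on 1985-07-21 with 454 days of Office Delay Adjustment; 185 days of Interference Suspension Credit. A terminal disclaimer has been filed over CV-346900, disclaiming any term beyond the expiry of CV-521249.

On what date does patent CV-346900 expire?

July 6, 2009

Natural term of CV-346900:
  Base: filing + 24 years → 21 July 2009.
  Office Delay Adjustment: +454 days → 18 October 2010.
  Interference Suspension Credit: +185 days → 21 April 2011.
Expiry of referenced patent CV-521249:
  Base: filing + 24 years → 14 June 2008.
  Office Delay Adjustment: +258 days → 27 February 2009.
  Interference Suspension Credit: +129 days → 6 July 2009.
Terminal disclaimer: CV-346900 expires on the earlier of 21 April 2011 and 6 July 2009.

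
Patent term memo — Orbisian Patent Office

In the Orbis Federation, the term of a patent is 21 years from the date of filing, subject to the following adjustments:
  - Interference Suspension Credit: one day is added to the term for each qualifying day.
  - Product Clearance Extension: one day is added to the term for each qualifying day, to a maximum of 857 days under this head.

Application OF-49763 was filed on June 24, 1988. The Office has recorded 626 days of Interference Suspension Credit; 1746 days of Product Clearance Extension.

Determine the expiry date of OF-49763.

Base term: filing date + 21 years → 24 June 2009.
Interference Suspension Credit: +626 days → 12 March 2011.
Product Clearance Extension: 1746 days claimed exceeds the 857-day cap, so +857 days → 16 July 2013.

2013-07-16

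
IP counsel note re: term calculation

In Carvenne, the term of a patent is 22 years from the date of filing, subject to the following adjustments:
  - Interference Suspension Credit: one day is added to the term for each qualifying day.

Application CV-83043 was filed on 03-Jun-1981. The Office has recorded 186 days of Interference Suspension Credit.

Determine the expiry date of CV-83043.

December 6, 2003

Base term: filing date + 22 years → 3 June 2003.
Interference Suspension Credit: +186 days → 6 December 2003.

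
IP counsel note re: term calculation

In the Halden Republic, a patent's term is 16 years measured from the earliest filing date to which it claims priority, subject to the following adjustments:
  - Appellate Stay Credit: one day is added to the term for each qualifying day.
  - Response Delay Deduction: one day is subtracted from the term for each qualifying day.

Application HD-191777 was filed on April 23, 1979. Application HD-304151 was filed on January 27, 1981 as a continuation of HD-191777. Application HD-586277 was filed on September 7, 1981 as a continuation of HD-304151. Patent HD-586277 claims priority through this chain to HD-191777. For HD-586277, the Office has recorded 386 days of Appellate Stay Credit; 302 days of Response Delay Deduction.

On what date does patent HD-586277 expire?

July 16, 1995

Earliest priority filing: 23 April 1979.
Base term: 23 April 1979 + 16 years → 23 April 1995.
Appellate Stay Credit: +386 days → 13 May 1996.
Response Delay Deduction: −302 days → 16 July 1995.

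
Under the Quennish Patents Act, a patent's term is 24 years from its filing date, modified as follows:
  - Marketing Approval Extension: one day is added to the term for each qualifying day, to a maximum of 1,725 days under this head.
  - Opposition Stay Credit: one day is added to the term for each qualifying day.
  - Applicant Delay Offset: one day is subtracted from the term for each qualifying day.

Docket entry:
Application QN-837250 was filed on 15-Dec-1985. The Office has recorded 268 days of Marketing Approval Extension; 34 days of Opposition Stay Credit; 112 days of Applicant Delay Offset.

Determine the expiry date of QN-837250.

Base term: filing date + 24 years → 15 December 2009.
Marketing Approval Extension: 268 days (within the 1725-day cap) → +268 days → 9 September 2010.
Opposition Stay Credit: +34 days → 13 October 2010.
Applicant Delay Offset: −112 days → 23 June 2010.

2010-06-23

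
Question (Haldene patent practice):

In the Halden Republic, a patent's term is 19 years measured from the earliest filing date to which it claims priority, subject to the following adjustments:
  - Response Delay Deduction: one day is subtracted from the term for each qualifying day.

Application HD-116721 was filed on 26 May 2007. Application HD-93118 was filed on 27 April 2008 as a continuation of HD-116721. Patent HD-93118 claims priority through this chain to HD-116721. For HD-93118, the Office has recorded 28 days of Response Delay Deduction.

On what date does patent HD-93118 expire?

April 28, 2026

Earliest priority filing: 26 May 2007.
Base term: 26 May 2007 + 19 years → 26 May 2026.
Response Delay Deduction: −28 days → 28 April 2026.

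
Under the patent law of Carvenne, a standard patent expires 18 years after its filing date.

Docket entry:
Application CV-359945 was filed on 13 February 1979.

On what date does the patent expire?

Filing date + 18 years → 13 February 1997.

February 13, 1997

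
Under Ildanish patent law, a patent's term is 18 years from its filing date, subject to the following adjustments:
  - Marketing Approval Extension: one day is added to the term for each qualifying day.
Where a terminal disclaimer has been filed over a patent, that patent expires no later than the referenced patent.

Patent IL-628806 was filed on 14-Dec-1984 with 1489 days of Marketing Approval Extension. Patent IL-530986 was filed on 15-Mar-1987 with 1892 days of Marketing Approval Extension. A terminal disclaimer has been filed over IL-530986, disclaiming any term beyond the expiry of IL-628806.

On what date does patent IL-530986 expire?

2007-01-11

Natural term of IL-530986:
  Base: filing + 18 years → 15 March 2005.
  Marketing Approval Extension: +1892 days → 20 May 2010.
Expiry of referenced patent IL-628806:
  Base: filing + 18 years → 14 December 2002.
  Marketing Approval Extension: +1489 days → 11 January 2007.
Terminal disclaimer: IL-530986 expires on the earlier of 20 May 2010 and 11 January 2007.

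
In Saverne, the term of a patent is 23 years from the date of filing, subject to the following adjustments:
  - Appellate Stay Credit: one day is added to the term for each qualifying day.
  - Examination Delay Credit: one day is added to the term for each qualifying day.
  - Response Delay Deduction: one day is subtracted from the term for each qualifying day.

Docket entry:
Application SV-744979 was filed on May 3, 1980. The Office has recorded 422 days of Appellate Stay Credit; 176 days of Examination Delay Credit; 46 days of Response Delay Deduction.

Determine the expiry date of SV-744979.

2004-11-05

Base term: filing date + 23 years → 3 May 2003.
Appellate Stay Credit: +422 days → 28 June 2004.
Examination Delay Credit: +176 days → 21 December 2004.
Response Delay Deduction: −46 days → 5 November 2004.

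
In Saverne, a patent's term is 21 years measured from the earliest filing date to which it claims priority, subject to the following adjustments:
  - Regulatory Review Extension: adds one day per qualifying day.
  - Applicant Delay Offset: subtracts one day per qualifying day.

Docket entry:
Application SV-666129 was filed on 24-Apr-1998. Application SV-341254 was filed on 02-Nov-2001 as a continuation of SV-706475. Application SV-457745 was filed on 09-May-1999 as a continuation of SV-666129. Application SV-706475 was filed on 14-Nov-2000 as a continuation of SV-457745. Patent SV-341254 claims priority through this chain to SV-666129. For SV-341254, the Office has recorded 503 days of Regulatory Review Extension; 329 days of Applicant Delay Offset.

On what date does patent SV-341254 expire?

Earliest priority filing: 24 April 1998.
Base term: 24 April 1998 + 21 years → 24 April 2019.
Regulatory Review Extension: +503 days → 8 September 2020.
Applicant Delay Offset: −329 days → 15 October 2019.

October 15, 2019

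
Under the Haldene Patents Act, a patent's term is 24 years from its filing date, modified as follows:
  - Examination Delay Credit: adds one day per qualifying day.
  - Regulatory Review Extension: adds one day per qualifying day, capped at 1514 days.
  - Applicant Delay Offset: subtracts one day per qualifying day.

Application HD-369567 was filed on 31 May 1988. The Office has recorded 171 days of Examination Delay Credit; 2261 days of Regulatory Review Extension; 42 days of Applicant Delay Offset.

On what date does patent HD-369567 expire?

2016-11-29

Base term: filing date + 24 years → 31 May 2012.
Examination Delay Credit: +171 days → 18 November 2012.
Regulatory Review Extension: 2261 days claimed exceeds the 1514-day cap, so +1514 days → 10 January 2017.
Applicant Delay Offset: −42 days → 29 November 2016.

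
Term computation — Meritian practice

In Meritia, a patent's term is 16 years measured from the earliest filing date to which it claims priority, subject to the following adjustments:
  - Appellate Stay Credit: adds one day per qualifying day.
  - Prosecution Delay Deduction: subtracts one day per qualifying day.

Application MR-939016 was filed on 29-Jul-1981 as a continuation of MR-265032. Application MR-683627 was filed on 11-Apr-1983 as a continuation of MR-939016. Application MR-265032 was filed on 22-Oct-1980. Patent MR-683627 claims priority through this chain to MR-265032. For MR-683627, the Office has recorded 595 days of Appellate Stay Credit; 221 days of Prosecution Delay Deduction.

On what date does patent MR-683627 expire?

1997-10-31

Earliest priority filing: 22 October 1980.
Base term: 22 October 1980 + 16 years → 22 October 1996.
Appellate Stay Credit: +595 days → 9 June 1998.
Prosecution Delay Deduction: −221 days → 31 October 1997.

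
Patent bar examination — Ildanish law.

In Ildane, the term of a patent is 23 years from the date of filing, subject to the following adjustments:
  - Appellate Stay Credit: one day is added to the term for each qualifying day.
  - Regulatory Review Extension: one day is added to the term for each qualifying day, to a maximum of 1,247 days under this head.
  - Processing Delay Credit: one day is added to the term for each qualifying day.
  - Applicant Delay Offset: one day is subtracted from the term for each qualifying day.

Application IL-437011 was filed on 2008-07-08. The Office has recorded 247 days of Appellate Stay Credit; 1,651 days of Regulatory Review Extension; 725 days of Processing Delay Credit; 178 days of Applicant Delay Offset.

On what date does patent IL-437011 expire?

2037-02-07

Base term: filing date + 23 years → 8 July 2031.
Appellate Stay Credit: +247 days → 11 March 2032.
Regulatory Review Extension: 1651 days claimed exceeds the 1247-day cap, so +1247 days → 10 August 2035.
Processing Delay Credit: +725 days → 4 August 2037.
Applicant Delay Offset: −178 days → 7 February 2037.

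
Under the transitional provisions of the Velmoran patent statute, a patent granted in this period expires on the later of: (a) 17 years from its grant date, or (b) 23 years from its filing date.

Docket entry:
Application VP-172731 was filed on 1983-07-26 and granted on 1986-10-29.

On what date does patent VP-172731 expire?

July 26, 2006

(a) grant + 17 years → 29 October 2003.
(b) filing + 23 years → 26 July 2006.
Later of the two: 26 July 2006.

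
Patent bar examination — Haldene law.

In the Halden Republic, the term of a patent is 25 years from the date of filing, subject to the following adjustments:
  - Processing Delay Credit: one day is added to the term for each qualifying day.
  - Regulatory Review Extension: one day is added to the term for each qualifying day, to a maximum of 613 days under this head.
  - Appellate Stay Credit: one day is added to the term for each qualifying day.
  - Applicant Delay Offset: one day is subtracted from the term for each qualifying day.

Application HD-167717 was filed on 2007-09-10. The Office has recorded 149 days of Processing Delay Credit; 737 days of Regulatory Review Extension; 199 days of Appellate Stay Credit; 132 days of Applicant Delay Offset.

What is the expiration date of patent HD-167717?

Base term: filing date + 25 years → 10 September 2032.
Processing Delay Credit: +149 days → 6 February 2033.
Regulatory Review Extension: 737 days claimed exceeds the 613-day cap, so +613 days → 12 October 2034.
Appellate Stay Credit: +199 days → 29 April 2035.
Applicant Delay Offset: −132 days → 18 December 2034.

2034-12-18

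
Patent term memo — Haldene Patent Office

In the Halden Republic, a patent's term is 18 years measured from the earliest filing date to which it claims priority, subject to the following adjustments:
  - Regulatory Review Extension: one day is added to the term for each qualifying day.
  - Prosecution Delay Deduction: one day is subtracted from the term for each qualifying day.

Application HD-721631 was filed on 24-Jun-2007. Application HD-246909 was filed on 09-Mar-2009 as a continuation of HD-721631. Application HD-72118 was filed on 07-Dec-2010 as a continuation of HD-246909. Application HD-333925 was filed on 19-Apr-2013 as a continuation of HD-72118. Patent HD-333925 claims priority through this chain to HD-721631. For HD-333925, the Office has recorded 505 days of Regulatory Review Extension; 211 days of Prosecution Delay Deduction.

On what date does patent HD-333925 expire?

Earliest priority filing: 24 June 2007.
Base term: 24 June 2007 + 18 years → 24 June 2025.
Regulatory Review Extension: +505 days → 11 November 2026.
Prosecution Delay Deduction: −211 days → 14 April 2026.

2026-04-14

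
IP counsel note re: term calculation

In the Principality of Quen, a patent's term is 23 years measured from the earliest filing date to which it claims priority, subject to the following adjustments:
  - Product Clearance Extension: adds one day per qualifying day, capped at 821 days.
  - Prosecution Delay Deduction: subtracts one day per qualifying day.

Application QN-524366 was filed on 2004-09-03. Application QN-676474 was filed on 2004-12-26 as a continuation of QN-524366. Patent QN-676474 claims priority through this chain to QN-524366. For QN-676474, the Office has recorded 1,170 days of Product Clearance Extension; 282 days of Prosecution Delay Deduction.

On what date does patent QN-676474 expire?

Earliest priority filing: 3 September 2004.
Base term: 3 September 2004 + 23 years → 3 September 2027.
Product Clearance Extension: 1170 days claimed exceeds the 821-day cap, so +821 days → 2 December 2029.
Prosecution Delay Deduction: −282 days → 23 February 2029.

2029-02-23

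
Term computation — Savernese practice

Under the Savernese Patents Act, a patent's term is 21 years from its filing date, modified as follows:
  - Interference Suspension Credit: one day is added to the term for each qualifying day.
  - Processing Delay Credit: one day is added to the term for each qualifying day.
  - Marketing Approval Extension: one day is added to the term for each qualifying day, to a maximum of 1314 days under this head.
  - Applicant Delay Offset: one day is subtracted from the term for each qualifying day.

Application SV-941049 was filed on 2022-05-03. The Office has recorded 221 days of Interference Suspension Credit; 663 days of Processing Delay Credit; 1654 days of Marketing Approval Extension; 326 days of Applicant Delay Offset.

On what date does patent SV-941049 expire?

Base term: filing date + 21 years → 3 May 2043.
Interference Suspension Credit: +221 days → 10 December 2043.
Processing Delay Credit: +663 days → 3 October 2045.
Marketing Approval Extension: 1654 days claimed exceeds the 1314-day cap, so +1314 days → 9 May 2049.
Applicant Delay Offset: −326 days → 17 June 2048.

June 17, 2048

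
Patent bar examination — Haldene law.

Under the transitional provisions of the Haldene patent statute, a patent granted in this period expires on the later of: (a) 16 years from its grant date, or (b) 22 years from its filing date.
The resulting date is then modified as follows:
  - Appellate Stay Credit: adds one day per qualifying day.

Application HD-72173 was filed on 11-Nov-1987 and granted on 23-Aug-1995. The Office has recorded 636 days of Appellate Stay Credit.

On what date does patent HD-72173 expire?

(a) grant + 16 years → 23 August 2011.
(b) filing + 22 years → 11 November 2009.
Later of the two: 23 August 2011.
Appellate Stay Credit: +636 days → 20 May 2013.

May 20, 2013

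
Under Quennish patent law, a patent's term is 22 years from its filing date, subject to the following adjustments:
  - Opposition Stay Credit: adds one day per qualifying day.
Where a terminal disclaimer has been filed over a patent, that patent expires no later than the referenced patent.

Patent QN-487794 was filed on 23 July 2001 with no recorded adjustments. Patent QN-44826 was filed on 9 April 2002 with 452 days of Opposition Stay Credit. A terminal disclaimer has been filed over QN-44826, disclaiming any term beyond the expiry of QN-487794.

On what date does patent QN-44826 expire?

July 23, 2023

Natural term of QN-44826:
  Base: filing + 22 years → 9 April 2024.
  Opposition Stay Credit: +452 days → 5 July 2025.
Expiry of referenced patent QN-487794:
  Base: filing + 22 years → 23 July 2023.
Terminal disclaimer: QN-44826 expires on the earlier of 5 July 2025 and 23 July 2023.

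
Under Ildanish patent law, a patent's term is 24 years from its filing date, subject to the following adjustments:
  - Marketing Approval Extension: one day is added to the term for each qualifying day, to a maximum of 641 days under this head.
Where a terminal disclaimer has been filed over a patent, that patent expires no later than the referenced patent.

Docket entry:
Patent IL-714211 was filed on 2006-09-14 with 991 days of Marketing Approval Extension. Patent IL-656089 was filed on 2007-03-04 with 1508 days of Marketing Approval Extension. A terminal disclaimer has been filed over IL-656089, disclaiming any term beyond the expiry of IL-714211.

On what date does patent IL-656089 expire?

Natural term of IL-656089:
  Base: filing + 24 years → 4 March 2031.
  Marketing Approval Extension: 1508 days claimed exceeds the 641-day cap, so +641 days → 4 December 2032.
Expiry of referenced patent IL-714211:
  Base: filing + 24 years → 14 September 2030.
  Marketing Approval Extension: 991 days claimed exceeds the 641-day cap, so +641 days → 16 June 2032.
Terminal disclaimer: IL-656089 expires on the earlier of 4 December 2032 and 16 June 2032.

June 16, 2032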